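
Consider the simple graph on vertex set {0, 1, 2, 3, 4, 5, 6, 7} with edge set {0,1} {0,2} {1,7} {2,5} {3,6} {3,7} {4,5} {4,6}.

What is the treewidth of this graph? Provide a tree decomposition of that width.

Treewidth 2.
Bags: B1 = {3, 6, 7}  B2 = {4, 6, 7}  B3 = {4, 5, 7}  B4 = {2, 5, 7}  B5 = {0, 2, 7}  B6 = {0, 1, 7}
Tree: B1–B2, B2–B3, B3–B4, B4–B5, B5–B6

Each bag holds 3 vertices, so the decomposition has width 2, which upper-bounds the treewidth. For the lower bound, G contains the cycle 7–3–6–4–5–2–0–1–7, so G is not a forest; only forests have treewidth ≤ 1, hence tw(G) ≥ 2. Therefore the treewidth is 2.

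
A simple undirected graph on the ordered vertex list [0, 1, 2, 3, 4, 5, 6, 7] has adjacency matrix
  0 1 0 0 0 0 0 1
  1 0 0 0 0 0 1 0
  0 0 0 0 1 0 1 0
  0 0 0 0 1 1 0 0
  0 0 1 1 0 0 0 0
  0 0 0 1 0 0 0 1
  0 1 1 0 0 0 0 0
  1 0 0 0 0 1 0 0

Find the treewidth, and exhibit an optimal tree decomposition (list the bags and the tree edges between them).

Treewidth 2.
One such decomposition:
Bags: B1 = {0, 1, 6}  B2 = {0, 2, 6}  B3 = {0, 2, 4}  B4 = {0, 3, 4}  B5 = {0, 3, 5}  B6 = {0, 5, 7}
Tree: B1–B2, B2–B3, B3–B4, B4–B5, B5–B6

Every bag has size at most 3, so the width is 3 − 1 = 2 and tw(G) ≤ 2. Since 0–1–6–2–4–3–5–7–0 is a cycle in G, G is not acyclic. Forests are exactly the graphs of treewidth ≤ 1, so tw(G) ≥ 2. Therefore the treewidth is 2.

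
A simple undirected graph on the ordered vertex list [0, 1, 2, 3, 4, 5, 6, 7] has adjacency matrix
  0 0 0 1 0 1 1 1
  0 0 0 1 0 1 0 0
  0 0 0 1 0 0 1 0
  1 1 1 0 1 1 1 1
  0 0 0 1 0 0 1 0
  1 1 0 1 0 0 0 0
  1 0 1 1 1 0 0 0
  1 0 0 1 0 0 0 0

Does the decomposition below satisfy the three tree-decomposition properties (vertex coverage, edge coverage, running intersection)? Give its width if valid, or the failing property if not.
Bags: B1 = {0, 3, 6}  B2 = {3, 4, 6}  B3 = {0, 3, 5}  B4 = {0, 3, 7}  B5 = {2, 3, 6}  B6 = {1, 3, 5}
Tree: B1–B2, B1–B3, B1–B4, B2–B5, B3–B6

Checking the three conditions: (i) the bags cover all of {0, 1, 2, 3, 4, 5, 6, 7}; (ii) for each edge, some bag contains both endpoints; (iii) the bags containing any fixed vertex form a subtree. All hold, so the decomposition is valid with width 3 − 1 = 2.

Yes; width 2.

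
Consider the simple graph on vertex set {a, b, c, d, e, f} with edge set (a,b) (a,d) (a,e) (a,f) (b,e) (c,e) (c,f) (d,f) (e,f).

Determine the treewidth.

2

A width-2 tree decomposition is:
Bags: B1 = {a, e, f}  B2 = {c, e, f}  B3 = {a, d, f}  B4 = {a, b, e}
Tree: B1–B2, B1–B3, B1–B4
Each bag holds 3 vertices, so the decomposition has width 2, which upper-bounds the treewidth. Conversely, {a, d, f} is a clique of size 3, and the vertices of any clique must share a bag in every tree decomposition; so some bag has ≥ 3 vertices and tw(G) ≥ 2. The upper and lower bounds meet at 2, so that is the treewidth.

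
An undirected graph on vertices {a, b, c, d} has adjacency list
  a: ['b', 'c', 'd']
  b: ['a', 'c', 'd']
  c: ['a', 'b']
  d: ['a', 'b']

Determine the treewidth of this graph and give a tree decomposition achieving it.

Each bag holds 3 vertices, so the decomposition has width 2, which upper-bounds the treewidth. Conversely, {a, b, d} is a clique of size 3, and the vertices of any clique must share a bag in every tree decomposition; so some bag has ≥ 3 vertices and tw(G) ≥ 2. Combining the bounds, tw(G) = 2.

Treewidth 2.
One optimal decomposition is:
Bags: B1 = {a, b, d}  B2 = {a, b, c}
Tree: B1–B2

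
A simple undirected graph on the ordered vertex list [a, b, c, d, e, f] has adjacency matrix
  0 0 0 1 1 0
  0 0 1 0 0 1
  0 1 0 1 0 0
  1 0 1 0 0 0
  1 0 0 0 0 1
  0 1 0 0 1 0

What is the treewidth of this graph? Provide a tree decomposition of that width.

Treewidth 2.
Bags: B1 = {a, d, e}  B2 = {c, d, e}  B3 = {b, c, e}  B4 = {b, e, f}
Tree: B1–B2, B2–B3, B3–B4

Every bag has size at most 3, so the width is 3 − 1 = 2 and tw(G) ≤ 2. Since e–a–d–c–b–f–e is a cycle in G, G is not acyclic. Forests are exactly the graphs of treewidth ≤ 1, so tw(G) ≥ 2. Therefore the treewidth is 2.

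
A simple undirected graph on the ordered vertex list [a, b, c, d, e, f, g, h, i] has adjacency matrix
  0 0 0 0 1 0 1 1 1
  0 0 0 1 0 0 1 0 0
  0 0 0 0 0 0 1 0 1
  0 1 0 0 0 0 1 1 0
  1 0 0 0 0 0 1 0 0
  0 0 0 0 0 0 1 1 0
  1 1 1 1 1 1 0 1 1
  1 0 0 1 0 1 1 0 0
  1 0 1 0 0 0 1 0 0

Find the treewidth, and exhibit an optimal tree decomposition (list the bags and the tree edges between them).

The largest bag has 3 vertices, giving width 2; this decomposition certifies tw(G) ≤ 2. Conversely, {d, g, h} is a clique of size 3, and the vertices of any clique must share a bag in every tree decomposition; so some bag has ≥ 3 vertices and tw(G) ≥ 2. Combining the bounds, tw(G) = 2.

Treewidth 2.
One such decomposition:
Bags: B1 = {a, g, h}  B2 = {a, e, g}  B3 = {d, g, h}  B4 = {a, g, i}  B5 = {f, g, h}  B6 = {c, g, i}  B7 = {b, d, g}
Tree: B1–B2, B1–B3, B1–B4, B3–B5, B4–B6, B3–B7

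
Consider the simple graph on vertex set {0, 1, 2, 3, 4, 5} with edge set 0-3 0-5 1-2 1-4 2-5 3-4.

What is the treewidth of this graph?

A width-2 tree decomposition is:
Bags: B1 = {0, 3, 5}  B2 = {3, 4, 5}  B3 = {1, 4, 5}  B4 = {1, 2, 5}
Tree: B1–B2, B2–B3, B3–B4
Each bag holds 3 vertices, so the decomposition has width 2, which upper-bounds the treewidth. Since 5–0–3–4–1–2–5 is a cycle in G, G is not acyclic. Forests are exactly the graphs of treewidth ≤ 1, so tw(G) ≥ 2. Hence tw(G) = 2 exactly.

2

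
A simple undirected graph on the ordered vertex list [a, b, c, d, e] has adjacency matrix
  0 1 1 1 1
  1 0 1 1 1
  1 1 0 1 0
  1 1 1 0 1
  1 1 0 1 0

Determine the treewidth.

3

A width-3 tree decomposition is:
Bags: B1 = {a, b, d, e}  B2 = {a, b, c, d}
Tree: B1–B2
The largest bag has 4 vertices, giving width 3; this decomposition certifies tw(G) ≤ 3. On the other hand G contains the 4-clique {a, b, d, e}. A clique must lie in a single bag of any decomposition, so no decomposition can have width below 3. Hence tw(G) = 3 exactly.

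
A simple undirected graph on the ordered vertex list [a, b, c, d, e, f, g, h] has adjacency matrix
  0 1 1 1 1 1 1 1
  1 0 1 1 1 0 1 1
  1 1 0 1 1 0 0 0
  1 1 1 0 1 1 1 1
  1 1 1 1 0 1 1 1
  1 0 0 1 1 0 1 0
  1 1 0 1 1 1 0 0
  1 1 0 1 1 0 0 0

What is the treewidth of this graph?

4

A width-4 tree decomposition is:
Bags: B1 = {a, b, d, e, g}  B2 = {a, b, c, d, e}  B3 = {a, b, d, e, h}  B4 = {a, d, e, f, g}
Tree: B1–B2, B2–B3, B1–B4
Each bag holds 5 vertices, so the decomposition has width 4, which upper-bounds the treewidth. For the lower bound, the 5 vertices {a, d, e, f, g} are pairwise adjacent, and any tree decomposition puts a clique entirely inside one bag — forcing width ≥ 4. Combining the bounds, tw(G) = 4.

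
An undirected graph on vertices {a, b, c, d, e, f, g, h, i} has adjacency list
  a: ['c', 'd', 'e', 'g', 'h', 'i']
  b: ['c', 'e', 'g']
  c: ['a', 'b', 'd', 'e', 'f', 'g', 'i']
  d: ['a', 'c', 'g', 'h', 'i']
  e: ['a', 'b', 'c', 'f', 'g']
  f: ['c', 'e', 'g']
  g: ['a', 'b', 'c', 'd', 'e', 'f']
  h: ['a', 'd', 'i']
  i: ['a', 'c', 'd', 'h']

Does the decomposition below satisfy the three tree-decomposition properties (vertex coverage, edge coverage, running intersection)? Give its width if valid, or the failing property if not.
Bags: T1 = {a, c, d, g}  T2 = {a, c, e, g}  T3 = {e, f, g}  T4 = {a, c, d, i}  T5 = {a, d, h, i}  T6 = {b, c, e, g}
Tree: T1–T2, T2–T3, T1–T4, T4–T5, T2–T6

No — edge (c,f) lies in no bag.

A tree decomposition must satisfy three properties: every vertex lies in some bag; for every edge, both endpoints lie together in some bag; and for every vertex, the bags containing it form a connected subtree. Here edge (c,f) lies in no bag, so the decomposition is invalid.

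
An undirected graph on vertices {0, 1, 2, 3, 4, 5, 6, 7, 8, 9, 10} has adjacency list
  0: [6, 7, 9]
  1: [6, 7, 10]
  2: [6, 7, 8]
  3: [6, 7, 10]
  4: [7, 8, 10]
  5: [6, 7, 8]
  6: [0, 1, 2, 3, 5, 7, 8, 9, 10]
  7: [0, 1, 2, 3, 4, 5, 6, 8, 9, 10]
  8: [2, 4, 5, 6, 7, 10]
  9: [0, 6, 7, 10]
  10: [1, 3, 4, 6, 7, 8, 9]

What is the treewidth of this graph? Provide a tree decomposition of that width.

The largest bag has 4 vertices, giving width 3; this decomposition certifies tw(G) ≤ 3. For the lower bound, the 4 vertices {4, 7, 8, 10} are pairwise adjacent, and any tree decomposition puts a clique entirely inside one bag — forcing width ≥ 3. The upper and lower bounds meet at 3, so that is the treewidth.

Treewidth 3.
Bags: B1 = {6, 7, 8, 10}  B2 = {6, 7, 9, 10}  B3 = {1, 6, 7, 10}  B4 = {3, 6, 7, 10}  B5 = {4, 7, 8, 10}  B6 = {5, 6, 7, 8}  B7 = {0, 6, 7, 9}  B8 = {2, 6, 7, 8}
Tree: B1–B2, B2–B3, B3–B4, B1–B5, B1–B6, B2–B7, B1–B8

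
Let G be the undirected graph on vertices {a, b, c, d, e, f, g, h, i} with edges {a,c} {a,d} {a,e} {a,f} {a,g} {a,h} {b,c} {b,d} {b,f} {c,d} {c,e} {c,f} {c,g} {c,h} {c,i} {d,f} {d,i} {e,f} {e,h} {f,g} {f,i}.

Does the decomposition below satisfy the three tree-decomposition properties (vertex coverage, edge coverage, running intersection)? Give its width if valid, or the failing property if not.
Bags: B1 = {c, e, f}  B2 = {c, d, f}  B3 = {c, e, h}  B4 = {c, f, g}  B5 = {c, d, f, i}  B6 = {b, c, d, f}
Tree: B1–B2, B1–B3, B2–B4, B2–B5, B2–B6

A tree decomposition must satisfy three properties: every vertex lies in some bag; for every edge, both endpoints lie together in some bag; and for every vertex, the bags containing it form a connected subtree. Here vertex a appears in no bag, so the decomposition is invalid.

No — vertex a appears in no bag.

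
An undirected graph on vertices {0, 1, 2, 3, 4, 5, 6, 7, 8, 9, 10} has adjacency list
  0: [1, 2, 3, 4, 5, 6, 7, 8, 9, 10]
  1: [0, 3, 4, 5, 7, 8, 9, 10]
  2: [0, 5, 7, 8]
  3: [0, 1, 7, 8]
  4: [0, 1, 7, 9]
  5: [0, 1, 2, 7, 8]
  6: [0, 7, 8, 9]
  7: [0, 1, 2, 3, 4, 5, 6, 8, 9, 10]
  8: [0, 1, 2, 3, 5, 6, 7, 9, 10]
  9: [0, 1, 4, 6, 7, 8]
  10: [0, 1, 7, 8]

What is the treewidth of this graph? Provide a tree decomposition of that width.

The largest bag has 5 vertices, giving width 4; this decomposition certifies tw(G) ≤ 4. On the other hand G contains the 5-clique {0, 1, 7, 8, 9}. A clique must lie in a single bag of any decomposition, so no decomposition can have width below 4. Hence tw(G) = 4 exactly.

Treewidth 4.
One such decomposition:
Bags: B1 = {0, 1, 7, 8, 10}  B2 = {0, 1, 7, 8, 9}  B3 = {0, 1, 5, 7, 8}  B4 = {0, 6, 7, 8, 9}  B5 = {0, 1, 3, 7, 8}  B6 = {0, 2, 5, 7, 8}  B7 = {0, 1, 4, 7, 9}
Tree: B1–B2, B2–B3, B2–B4, B3–B5, B3–B6, B2–B7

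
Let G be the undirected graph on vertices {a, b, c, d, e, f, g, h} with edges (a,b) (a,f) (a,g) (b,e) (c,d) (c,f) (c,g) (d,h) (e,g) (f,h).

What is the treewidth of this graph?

A width-2 tree decomposition is:
Bags: B1 = {b, e, g}  B2 = {a, b, g}  B3 = {a, c, g}  B4 = {a, c, f}  B5 = {c, d, f}  B6 = {d, f, h}
Tree: B1–B2, B2–B3, B3–B4, B4–B5, B5–B6
Each bag holds 3 vertices, so the decomposition has width 2, which upper-bounds the treewidth. Since e–b–a–g–e is a cycle in G, G is not acyclic. Forests are exactly the graphs of treewidth ≤ 1, so tw(G) ≥ 2. Combining the bounds, tw(G) = 2.

2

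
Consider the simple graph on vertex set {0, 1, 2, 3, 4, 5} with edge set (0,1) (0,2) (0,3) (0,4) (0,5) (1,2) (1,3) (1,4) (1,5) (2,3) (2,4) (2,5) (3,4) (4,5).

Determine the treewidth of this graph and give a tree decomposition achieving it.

Every bag has size at most 5, so the width is 5 − 1 = 4 and tw(G) ≤ 4. On the other hand G contains the 5-clique {0, 1, 2, 3, 4}. A clique must lie in a single bag of any decomposition, so no decomposition can have width below 4. The upper and lower bounds meet at 4, so that is the treewidth.

Treewidth 4.
Bags: B1 = {0, 1, 2, 3, 4}  B2 = {0, 1, 2, 4, 5}
Tree: B1–B2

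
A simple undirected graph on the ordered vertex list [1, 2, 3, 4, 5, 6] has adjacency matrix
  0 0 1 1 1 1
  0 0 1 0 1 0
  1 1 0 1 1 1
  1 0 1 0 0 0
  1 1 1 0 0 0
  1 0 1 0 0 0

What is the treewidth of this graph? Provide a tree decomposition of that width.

Treewidth 2.
One such decomposition:
Bags: B1 = {1, 3, 5}  B2 = {1, 3, 6}  B3 = {1, 3, 4}  B4 = {2, 3, 5}
Tree: B1–B2, B2–B3, B1–B4

Each bag holds 3 vertices, so the decomposition has width 2, which upper-bounds the treewidth. For the lower bound, the 3 vertices {1, 3, 4} are pairwise adjacent, and any tree decomposition puts a clique entirely inside one bag — forcing width ≥ 2. Therefore the treewidth is 2.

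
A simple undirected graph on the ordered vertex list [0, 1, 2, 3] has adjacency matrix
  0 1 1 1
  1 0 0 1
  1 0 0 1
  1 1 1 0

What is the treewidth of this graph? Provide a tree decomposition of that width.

Every bag has size at most 3, so the width is 3 − 1 = 2 and tw(G) ≤ 2. For the lower bound, the 3 vertices {0, 1, 3} are pairwise adjacent, and any tree decomposition puts a clique entirely inside one bag — forcing width ≥ 2. Therefore the treewidth is 2.

Treewidth 2.
Bags: B1 = {0, 1, 3}  B2 = {0, 2, 3}
Tree: B1–B2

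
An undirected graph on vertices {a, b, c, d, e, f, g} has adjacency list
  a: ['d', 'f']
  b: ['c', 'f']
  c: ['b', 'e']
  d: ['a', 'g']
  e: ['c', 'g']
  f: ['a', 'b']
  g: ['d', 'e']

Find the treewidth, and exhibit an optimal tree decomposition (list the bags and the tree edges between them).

Treewidth 2.
One such decomposition:
Bags: B1 = {b, c, f}  B2 = {c, e, f}  B3 = {e, f, g}  B4 = {d, f, g}  B5 = {a, d, f}
Tree: B1–B2, B2–B3, B3–B4, B4–B5

Each bag holds 3 vertices, so the decomposition has width 2, which upper-bounds the treewidth. Since f–b–c–e–g–d–a–f is a cycle in G, G is not acyclic. Forests are exactly the graphs of treewidth ≤ 1, so tw(G) ≥ 2. Hence tw(G) = 2 exactly.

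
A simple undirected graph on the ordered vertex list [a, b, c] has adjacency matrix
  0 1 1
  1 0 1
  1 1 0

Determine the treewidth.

2

A width-2 tree decomposition is:
Bags: B1 = {a, b, c}
Tree: (single bag)
A single bag containing all 3 vertices is trivially a valid decomposition of width 2. Conversely, {a, b, c} is a clique of size 3, and the vertices of any clique must share a bag in every tree decomposition; so some bag has ≥ 3 vertices and tw(G) ≥ 2. The upper and lower bounds meet at 2, so that is the treewidth.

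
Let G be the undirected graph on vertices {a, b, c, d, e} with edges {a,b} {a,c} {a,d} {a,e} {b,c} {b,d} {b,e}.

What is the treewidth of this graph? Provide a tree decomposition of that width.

Treewidth 2.
Bags: B1 = {a, b, e}  B2 = {a, b, c}  B3 = {a, b, d}
Tree: B1–B2, B1–B3

Each bag holds 3 vertices, so the decomposition has width 2, which upper-bounds the treewidth. Conversely, {a, b, d} is a clique of size 3, and the vertices of any clique must share a bag in every tree decomposition; so some bag has ≥ 3 vertices and tw(G) ≥ 2. The upper and lower bounds meet at 2, so that is the treewidth.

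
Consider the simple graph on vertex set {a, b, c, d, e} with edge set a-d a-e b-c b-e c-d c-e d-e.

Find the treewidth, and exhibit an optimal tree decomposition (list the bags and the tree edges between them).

Treewidth 2.
One such decomposition:
Bags: B1 = {c, d, e}  B2 = {a, d, e}  B3 = {b, c, e}
Tree: B1–B2, B1–B3

The largest bag has 3 vertices, giving width 2; this decomposition certifies tw(G) ≤ 2. Conversely, {c, d, e} is a clique of size 3, and the vertices of any clique must share a bag in every tree decomposition; so some bag has ≥ 3 vertices and tw(G) ≥ 2. Combining the bounds, tw(G) = 2.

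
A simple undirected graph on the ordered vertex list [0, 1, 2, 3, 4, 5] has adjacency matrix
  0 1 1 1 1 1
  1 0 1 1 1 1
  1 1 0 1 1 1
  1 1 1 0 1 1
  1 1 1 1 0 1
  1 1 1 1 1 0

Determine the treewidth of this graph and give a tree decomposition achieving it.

Treewidth 5.
One such decomposition:
Bags: B1 = {0, 1, 2, 3, 4, 5}
Tree: (single bag)

A single bag containing all 6 vertices is trivially a valid decomposition of width 5. On the other hand G contains the 6-clique {0, 1, 2, 3, 4, 5}. A clique must lie in a single bag of any decomposition, so no decomposition can have width below 5. The upper and lower bounds meet at 5, so that is the treewidth.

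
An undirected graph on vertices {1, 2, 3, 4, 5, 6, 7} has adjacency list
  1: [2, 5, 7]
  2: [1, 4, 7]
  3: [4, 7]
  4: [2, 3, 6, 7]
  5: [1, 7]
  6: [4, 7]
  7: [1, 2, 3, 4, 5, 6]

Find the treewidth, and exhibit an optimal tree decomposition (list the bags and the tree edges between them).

Treewidth 2.
One such decomposition:
Bags: B1 = {1, 5, 7}  B2 = {1, 2, 7}  B3 = {2, 4, 7}  B4 = {4, 6, 7}  B5 = {3, 4, 7}
Tree: B1–B2, B2–B3, B3–B4, B3–B5

Every bag has size at most 3, so the width is 3 − 1 = 2 and tw(G) ≤ 2. Conversely, {1, 2, 7} is a clique of size 3, and the vertices of any clique must share a bag in every tree decomposition; so some bag has ≥ 3 vertices and tw(G) ≥ 2. The upper and lower bounds meet at 2, so that is the treewidth.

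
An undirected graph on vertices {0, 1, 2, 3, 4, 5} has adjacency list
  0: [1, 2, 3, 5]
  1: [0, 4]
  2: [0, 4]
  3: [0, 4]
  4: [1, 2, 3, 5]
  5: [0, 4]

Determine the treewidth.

2

A width-2 tree decomposition is:
Bags: B1 = {0, 3, 4}  B2 = {0, 1, 4}  B3 = {0, 4, 5}  B4 = {0, 2, 4}
Tree: B1–B2, B2–B3, B3–B4
Every bag has size at most 3, so the width is 3 − 1 = 2 and tw(G) ≤ 2. For the lower bound, G contains the cycle 3–0–1–4–3, so G is not a forest; only forests have treewidth ≤ 1, hence tw(G) ≥ 2. Therefore the treewidth is 2.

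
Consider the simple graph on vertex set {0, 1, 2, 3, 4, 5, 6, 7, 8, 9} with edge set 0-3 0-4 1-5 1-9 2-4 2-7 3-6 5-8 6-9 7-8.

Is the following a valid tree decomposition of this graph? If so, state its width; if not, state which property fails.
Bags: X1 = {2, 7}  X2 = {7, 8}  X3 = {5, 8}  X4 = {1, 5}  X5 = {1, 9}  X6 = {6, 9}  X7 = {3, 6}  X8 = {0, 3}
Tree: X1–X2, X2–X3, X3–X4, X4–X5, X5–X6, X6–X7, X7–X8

A tree decomposition must satisfy three properties: every vertex lies in some bag; for every edge, both endpoints lie together in some bag; and for every vertex, the bags containing it form a connected subtree. Here vertex 4 appears in no bag, so the decomposition is invalid.

No — vertex 4 appears in no bag.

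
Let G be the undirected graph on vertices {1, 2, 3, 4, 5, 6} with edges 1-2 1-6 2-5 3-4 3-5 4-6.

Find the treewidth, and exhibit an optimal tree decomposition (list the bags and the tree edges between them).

The largest bag has 3 vertices, giving width 2; this decomposition certifies tw(G) ≤ 2. Since 2–1–6–4–3–5–2 is a cycle in G, G is not acyclic. Forests are exactly the graphs of treewidth ≤ 1, so tw(G) ≥ 2. Combining the bounds, tw(G) = 2.

Treewidth 2.
Bags: B1 = {1, 2, 6}  B2 = {2, 4, 6}  B3 = {2, 3, 4}  B4 = {2, 3, 5}
Tree: B1–B2, B2–B3, B3–B4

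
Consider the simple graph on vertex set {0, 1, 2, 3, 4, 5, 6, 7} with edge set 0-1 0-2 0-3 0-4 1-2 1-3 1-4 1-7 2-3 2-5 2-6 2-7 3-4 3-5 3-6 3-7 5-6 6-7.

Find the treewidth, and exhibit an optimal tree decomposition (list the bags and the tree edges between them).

Each bag holds 4 vertices, so the decomposition has width 3, which upper-bounds the treewidth. For the lower bound, the 4 vertices {0, 1, 2, 3} are pairwise adjacent, and any tree decomposition puts a clique entirely inside one bag — forcing width ≥ 3. Combining the bounds, tw(G) = 3.

Treewidth 3.
Bags: B1 = {1, 2, 3, 7}  B2 = {2, 3, 6, 7}  B3 = {0, 1, 2, 3}  B4 = {2, 3, 5, 6}  B5 = {0, 1, 3, 4}
Tree: B1–B2, B1–B3, B2–B4, B3–B5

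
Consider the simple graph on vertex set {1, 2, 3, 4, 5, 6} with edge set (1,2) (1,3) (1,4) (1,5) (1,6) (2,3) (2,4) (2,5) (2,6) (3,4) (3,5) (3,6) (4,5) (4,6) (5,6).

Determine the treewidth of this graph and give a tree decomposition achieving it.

A single bag containing all 6 vertices is trivially a valid decomposition of width 5. Conversely, {1, 2, 3, 4, 5, 6} is a clique of size 6, and the vertices of any clique must share a bag in every tree decomposition; so some bag has ≥ 6 vertices and tw(G) ≥ 5. Therefore the treewidth is 5.

Treewidth 5.
One optimal decomposition is:
Bags: B1 = {1, 2, 3, 4, 5, 6}
Tree: (single bag)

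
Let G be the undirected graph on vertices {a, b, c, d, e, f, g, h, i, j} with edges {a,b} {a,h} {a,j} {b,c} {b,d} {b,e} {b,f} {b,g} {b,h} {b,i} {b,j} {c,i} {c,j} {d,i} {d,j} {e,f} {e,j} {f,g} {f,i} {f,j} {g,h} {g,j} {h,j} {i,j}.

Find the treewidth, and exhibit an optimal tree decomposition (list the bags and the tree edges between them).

The largest bag has 4 vertices, giving width 3; this decomposition certifies tw(G) ≤ 3. Conversely, {b, d, i, j} is a clique of size 4, and the vertices of any clique must share a bag in every tree decomposition; so some bag has ≥ 4 vertices and tw(G) ≥ 3. Combining the bounds, tw(G) = 3.

Treewidth 3.
One optimal decomposition is:
Bags: B1 = {b, f, g, j}  B2 = {b, g, h, j}  B3 = {a, b, h, j}  B4 = {b, f, i, j}  B5 = {b, e, f, j}  B6 = {b, d, i, j}  B7 = {b, c, i, j}
Tree: B1–B2, B2–B3, B1–B4, B1–B5, B4–B6, B4–B7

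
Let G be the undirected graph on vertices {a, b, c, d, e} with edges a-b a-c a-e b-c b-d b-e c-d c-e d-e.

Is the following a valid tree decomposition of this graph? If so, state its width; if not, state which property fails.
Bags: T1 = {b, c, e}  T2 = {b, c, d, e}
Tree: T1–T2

A tree decomposition must satisfy three properties: every vertex lies in some bag; for every edge, both endpoints lie together in some bag; and for every vertex, the bags containing it form a connected subtree. Here vertex a appears in no bag, so the decomposition is invalid.

No — vertex a appears in no bag.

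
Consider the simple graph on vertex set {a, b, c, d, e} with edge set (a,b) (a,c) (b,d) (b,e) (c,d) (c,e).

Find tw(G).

2

A width-2 tree decomposition is:
Bags: B1 = {b, c, d}  B2 = {a, b, c}  B3 = {b, c, e}
Tree: B1–B2, B2–B3
Every bag has size at most 3, so the width is 3 − 1 = 2 and tw(G) ≤ 2. The edges d–c–a–b–d form a cycle, so G is not a tree and its treewidth is at least 2. The upper and lower bounds meet at 2, so that is the treewidth.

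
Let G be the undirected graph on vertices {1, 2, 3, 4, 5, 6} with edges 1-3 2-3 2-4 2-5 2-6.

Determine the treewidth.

A width-1 tree decomposition is:
Bags: B1 = {2, 3}  B2 = {2, 5}  B3 = {2, 6}  B4 = {1, 3}  B5 = {2, 4}
Tree: B1–B2, B2–B3, B1–B4, B1–B5
Every bag has size at most 2, so the width is 2 − 1 = 1 and tw(G) ≤ 1. Any graph with an edge has treewidth ≥ 1, and G has the edge 2–3. Therefore the treewidth is 1.

1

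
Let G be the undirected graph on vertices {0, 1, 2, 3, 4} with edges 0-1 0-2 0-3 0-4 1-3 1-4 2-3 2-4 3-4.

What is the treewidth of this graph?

A width-3 tree decomposition is:
Bags: B1 = {0, 2, 3, 4}  B2 = {0, 1, 3, 4}
Tree: B1–B2
Every bag has size at most 4, so the width is 4 − 1 = 3 and tw(G) ≤ 3. On the other hand G contains the 4-clique {0, 1, 3, 4}. A clique must lie in a single bag of any decomposition, so no decomposition can have width below 3. Therefore the treewidth is 3.

3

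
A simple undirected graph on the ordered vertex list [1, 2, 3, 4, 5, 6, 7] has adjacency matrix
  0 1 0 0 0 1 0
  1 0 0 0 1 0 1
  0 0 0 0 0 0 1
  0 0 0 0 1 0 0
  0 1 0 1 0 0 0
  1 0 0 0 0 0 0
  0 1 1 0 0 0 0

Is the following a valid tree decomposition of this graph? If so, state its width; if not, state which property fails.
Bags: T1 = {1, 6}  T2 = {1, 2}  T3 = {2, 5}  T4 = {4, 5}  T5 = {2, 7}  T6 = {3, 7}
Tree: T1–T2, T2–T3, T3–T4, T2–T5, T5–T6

Vertex coverage: the bags together contain {1, 2, 3, 4, 5, 6, 7}, the full vertex set. Edge coverage: each edge of G has both endpoints in at least one bag. Running intersection: for every vertex, the bags containing it form a connected subtree. All three properties hold, so this is a valid tree decomposition of width max|bag| − 1 = 1, and hence tw(G) ≤ 1.

Yes; width 1.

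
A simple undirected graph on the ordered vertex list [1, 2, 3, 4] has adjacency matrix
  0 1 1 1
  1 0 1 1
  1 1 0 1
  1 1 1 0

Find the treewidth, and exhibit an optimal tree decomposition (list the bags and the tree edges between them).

Treewidth 3.
One such decomposition:
Bags: B1 = {1, 2, 3, 4}
Tree: (single bag)

A single bag containing all 4 vertices is trivially a valid decomposition of width 3. On the other hand G contains the 4-clique {1, 2, 3, 4}. A clique must lie in a single bag of any decomposition, so no decomposition can have width below 3. Therefore the treewidth is 3.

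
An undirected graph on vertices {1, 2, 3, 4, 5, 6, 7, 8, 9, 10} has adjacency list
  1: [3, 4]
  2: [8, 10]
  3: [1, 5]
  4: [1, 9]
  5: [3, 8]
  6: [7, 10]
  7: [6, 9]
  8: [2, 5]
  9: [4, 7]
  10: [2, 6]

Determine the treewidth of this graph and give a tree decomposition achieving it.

Treewidth 2.
One optimal decomposition is:
Bags: B1 = {1, 3, 5}  B2 = {1, 4, 5}  B3 = {4, 5, 9}  B4 = {5, 7, 9}  B5 = {5, 6, 7}  B6 = {5, 6, 10}  B7 = {2, 5, 10}  B8 = {2, 5, 8}
Tree: B1–B2, B2–B3, B3–B4, B4–B5, B5–B6, B6–B7, B7–B8

Each bag holds 3 vertices, so the decomposition has width 2, which upper-bounds the treewidth. The edges 5–3–1–4–9–7–6–10–2–8–5 form a cycle, so G is not a tree and its treewidth is at least 2. Combining the bounds, tw(G) = 2.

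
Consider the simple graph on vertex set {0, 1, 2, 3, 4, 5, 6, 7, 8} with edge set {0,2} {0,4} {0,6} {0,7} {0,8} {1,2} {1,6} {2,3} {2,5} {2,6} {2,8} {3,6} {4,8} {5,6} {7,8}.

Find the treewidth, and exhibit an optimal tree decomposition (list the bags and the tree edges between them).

Treewidth 2.
One such decomposition:
Bags: B1 = {1, 2, 6}  B2 = {0, 2, 6}  B3 = {2, 5, 6}  B4 = {0, 2, 8}  B5 = {0, 4, 8}  B6 = {2, 3, 6}  B7 = {0, 7, 8}
Tree: B1–B2, B2–B3, B2–B4, B4–B5, B1–B6, B5–B7

Every bag has size at most 3, so the width is 3 − 1 = 2 and tw(G) ≤ 2. On the other hand G contains the 3-clique {0, 2, 8}. A clique must lie in a single bag of any decomposition, so no decomposition can have width below 2. Therefore the treewidth is 2.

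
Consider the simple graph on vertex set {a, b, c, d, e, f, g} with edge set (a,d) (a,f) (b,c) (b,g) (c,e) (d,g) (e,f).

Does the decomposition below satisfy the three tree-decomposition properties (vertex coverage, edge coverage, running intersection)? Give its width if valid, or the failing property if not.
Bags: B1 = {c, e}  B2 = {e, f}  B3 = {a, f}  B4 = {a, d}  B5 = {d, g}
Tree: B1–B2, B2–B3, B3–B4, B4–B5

A tree decomposition must satisfy three properties: every vertex lies in some bag; for every edge, both endpoints lie together in some bag; and for every vertex, the bags containing it form a connected subtree. Here vertex b appears in no bag, so the decomposition is invalid.

No — vertex b appears in no bag.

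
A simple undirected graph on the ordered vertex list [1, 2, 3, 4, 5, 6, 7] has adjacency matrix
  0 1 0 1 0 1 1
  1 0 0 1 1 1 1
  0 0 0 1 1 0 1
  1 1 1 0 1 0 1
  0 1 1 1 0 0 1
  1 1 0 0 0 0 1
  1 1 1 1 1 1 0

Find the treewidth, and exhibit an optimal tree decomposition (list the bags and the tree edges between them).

Treewidth 3.
One optimal decomposition is:
Bags: B1 = {1, 2, 6, 7}  B2 = {1, 2, 4, 7}  B3 = {2, 4, 5, 7}  B4 = {3, 4, 5, 7}
Tree: B1–B2, B2–B3, B3–B4

Each bag holds 4 vertices, so the decomposition has width 3, which upper-bounds the treewidth. On the other hand G contains the 4-clique {1, 2, 4, 7}. A clique must lie in a single bag of any decomposition, so no decomposition can have width below 3. Combining the bounds, tw(G) = 3.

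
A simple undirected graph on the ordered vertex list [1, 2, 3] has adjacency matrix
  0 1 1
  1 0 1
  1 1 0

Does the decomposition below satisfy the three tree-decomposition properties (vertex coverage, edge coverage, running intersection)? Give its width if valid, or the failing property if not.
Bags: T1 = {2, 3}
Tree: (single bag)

A tree decomposition must satisfy three properties: every vertex lies in some bag; for every edge, both endpoints lie together in some bag; and for every vertex, the bags containing it form a connected subtree. Here vertex 1 appears in no bag, so the decomposition is invalid.

No — vertex 1 appears in no bag.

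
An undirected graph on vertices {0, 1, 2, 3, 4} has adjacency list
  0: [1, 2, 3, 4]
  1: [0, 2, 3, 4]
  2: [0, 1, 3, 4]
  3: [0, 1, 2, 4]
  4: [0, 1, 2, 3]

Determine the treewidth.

A width-4 tree decomposition is:
Bags: B1 = {0, 1, 2, 3, 4}
Tree: (single bag)
With just one bag of size 5, the width is 5 − 1 = 4, so tw(G) ≤ 4. For the lower bound, the 5 vertices {0, 1, 2, 3, 4} are pairwise adjacent, and any tree decomposition puts a clique entirely inside one bag — forcing width ≥ 4. Hence tw(G) = 4 exactly.

4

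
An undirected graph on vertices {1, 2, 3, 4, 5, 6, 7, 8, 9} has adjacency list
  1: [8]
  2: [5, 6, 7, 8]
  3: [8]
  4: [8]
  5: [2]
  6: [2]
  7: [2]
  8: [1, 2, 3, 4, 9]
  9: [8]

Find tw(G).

A width-1 tree decomposition is:
Bags: B1 = {2, 8}  B2 = {2, 7}  B3 = {2, 6}  B4 = {1, 8}  B5 = {8, 9}  B6 = {4, 8}  B7 = {2, 5}  B8 = {3, 8}
Tree: B1–B2, B2–B3, B1–B4, B4–B5, B4–B6, B2–B7, B4–B8
The largest bag has 2 vertices, giving width 1; this decomposition certifies tw(G) ≤ 1. Any graph with an edge has treewidth ≥ 1, and G has the edge 2–8. The upper and lower bounds meet at 1, so that is the treewidth.

1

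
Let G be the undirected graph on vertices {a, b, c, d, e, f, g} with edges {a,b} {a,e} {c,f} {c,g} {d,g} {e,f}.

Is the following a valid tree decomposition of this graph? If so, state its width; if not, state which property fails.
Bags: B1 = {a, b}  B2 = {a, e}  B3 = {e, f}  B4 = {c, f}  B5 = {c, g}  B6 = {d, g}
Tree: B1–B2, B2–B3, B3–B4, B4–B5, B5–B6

Yes; width 1.

Checking the three conditions: (i) the bags cover all of {a, b, c, d, e, f, g}; (ii) for each edge, some bag contains both endpoints; (iii) the bags containing any fixed vertex form a subtree. All hold, so the decomposition is valid with width 2 − 1 = 1.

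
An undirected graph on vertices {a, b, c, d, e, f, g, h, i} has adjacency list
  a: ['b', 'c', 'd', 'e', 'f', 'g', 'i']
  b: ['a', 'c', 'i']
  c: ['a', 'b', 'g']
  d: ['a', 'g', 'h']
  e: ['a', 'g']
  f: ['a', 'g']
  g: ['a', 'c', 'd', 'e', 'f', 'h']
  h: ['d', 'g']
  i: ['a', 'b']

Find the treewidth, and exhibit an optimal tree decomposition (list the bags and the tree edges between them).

Treewidth 2.
One such decomposition:
Bags: B1 = {d, g, h}  B2 = {a, d, g}  B3 = {a, c, g}  B4 = {a, e, g}  B5 = {a, b, c}  B6 = {a, f, g}  B7 = {a, b, i}
Tree: B1–B2, B2–B3, B3–B4, B3–B5, B4–B6, B5–B7

Each bag holds 3 vertices, so the decomposition has width 2, which upper-bounds the treewidth. On the other hand G contains the 3-clique {d, g, h}. A clique must lie in a single bag of any decomposition, so no decomposition can have width below 2. The upper and lower bounds meet at 2, so that is the treewidth.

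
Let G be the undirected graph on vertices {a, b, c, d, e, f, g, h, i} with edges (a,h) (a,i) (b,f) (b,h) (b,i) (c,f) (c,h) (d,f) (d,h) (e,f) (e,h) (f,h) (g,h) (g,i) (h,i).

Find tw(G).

A width-2 tree decomposition is:
Bags: B1 = {g, h, i}  B2 = {b, h, i}  B3 = {b, f, h}  B4 = {a, h, i}  B5 = {d, f, h}  B6 = {c, f, h}  B7 = {e, f, h}
Tree: B1–B2, B2–B3, B1–B4, B3–B5, B5–B6, B5–B7
Each bag holds 3 vertices, so the decomposition has width 2, which upper-bounds the treewidth. On the other hand G contains the 3-clique {g, h, i}. A clique must lie in a single bag of any decomposition, so no decomposition can have width below 2. Hence tw(G) = 2 exactly.

2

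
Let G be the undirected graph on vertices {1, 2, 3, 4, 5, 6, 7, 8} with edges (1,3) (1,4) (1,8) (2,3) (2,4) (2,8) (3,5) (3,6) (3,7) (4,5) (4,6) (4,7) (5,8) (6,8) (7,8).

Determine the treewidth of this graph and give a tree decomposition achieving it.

Every bag has size at most 4, so the width is 4 − 1 = 3 and tw(G) ≤ 3. For the lower bound: the 4 vertex sets {2,3}, {6,8}, {4}, {1} are disjoint, each induces a connected subgraph, and every pair is joined by at least one edge of G. Contracting each set to a single vertex therefore yields K_{4} as a minor, and since treewidth is minor-monotone, tw(G) ≥ tw(K_{4}) = 3. Hence tw(G) = 3 exactly.

Treewidth 3.
One such decomposition:
Bags: B1 = {2, 3, 4, 8}  B2 = {3, 4, 6, 8}  B3 = {1, 3, 4, 8}  B4 = {3, 4, 5, 8}  B5 = {3, 4, 7, 8}
Tree: B1–B2, B2–B3, B3–B4, B4–B5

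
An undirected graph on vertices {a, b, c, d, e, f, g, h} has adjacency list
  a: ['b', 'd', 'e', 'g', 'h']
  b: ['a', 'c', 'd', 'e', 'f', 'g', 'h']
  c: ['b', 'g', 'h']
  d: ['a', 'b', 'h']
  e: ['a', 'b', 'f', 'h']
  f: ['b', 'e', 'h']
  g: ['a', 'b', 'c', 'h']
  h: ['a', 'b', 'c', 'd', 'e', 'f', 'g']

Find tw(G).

A width-3 tree decomposition is:
Bags: B1 = {a, b, g, h}  B2 = {b, c, g, h}  B3 = {a, b, d, h}  B4 = {a, b, e, h}  B5 = {b, e, f, h}
Tree: B1–B2, B1–B3, B1–B4, B4–B5
The largest bag has 4 vertices, giving width 3; this decomposition certifies tw(G) ≤ 3. For the lower bound, the 4 vertices {a, b, d, h} are pairwise adjacent, and any tree decomposition puts a clique entirely inside one bag — forcing width ≥ 3. Therefore the treewidth is 3.

3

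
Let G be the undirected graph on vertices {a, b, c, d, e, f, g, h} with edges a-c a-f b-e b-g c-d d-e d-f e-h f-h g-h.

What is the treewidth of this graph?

2

A width-2 tree decomposition is:
Bags: B1 = {a, c, d}  B2 = {a, d, f}  B3 = {d, e, f}  B4 = {e, f, h}  B5 = {b, e, h}  B6 = {b, g, h}
Tree: B1–B2, B2–B3, B3–B4, B4–B5, B5–B6
The largest bag has 3 vertices, giving width 2; this decomposition certifies tw(G) ≤ 2. For the lower bound, G contains the cycle c–a–f–d–c, so G is not a forest; only forests have treewidth ≤ 1, hence tw(G) ≥ 2. Therefore the treewidth is 2.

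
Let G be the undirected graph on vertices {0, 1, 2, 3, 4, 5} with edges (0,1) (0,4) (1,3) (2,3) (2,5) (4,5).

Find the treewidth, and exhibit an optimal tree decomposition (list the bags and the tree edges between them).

Each bag holds 3 vertices, so the decomposition has width 2, which upper-bounds the treewidth. The edges 4–0–1–3–2–5–4 form a cycle, so G is not a tree and its treewidth is at least 2. Combining the bounds, tw(G) = 2.

Treewidth 2.
One optimal decomposition is:
Bags: B1 = {0, 1, 4}  B2 = {1, 3, 4}  B3 = {2, 3, 4}  B4 = {2, 4, 5}
Tree: B1–B2, B2–B3, B3–B4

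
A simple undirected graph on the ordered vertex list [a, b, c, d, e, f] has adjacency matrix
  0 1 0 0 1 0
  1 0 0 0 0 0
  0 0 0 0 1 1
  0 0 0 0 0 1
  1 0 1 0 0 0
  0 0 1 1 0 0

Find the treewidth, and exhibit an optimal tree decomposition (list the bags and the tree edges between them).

The largest bag has 2 vertices, giving width 1; this decomposition certifies tw(G) ≤ 1. G has an edge, so its treewidth is at least 1. Combining the bounds, tw(G) = 1.

Treewidth 1.
One optimal decomposition is:
Bags: B1 = {d, f}  B2 = {c, f}  B3 = {c, e}  B4 = {a, e}  B5 = {a, b}
Tree: B1–B2, B2–B3, B3–B4, B4–B5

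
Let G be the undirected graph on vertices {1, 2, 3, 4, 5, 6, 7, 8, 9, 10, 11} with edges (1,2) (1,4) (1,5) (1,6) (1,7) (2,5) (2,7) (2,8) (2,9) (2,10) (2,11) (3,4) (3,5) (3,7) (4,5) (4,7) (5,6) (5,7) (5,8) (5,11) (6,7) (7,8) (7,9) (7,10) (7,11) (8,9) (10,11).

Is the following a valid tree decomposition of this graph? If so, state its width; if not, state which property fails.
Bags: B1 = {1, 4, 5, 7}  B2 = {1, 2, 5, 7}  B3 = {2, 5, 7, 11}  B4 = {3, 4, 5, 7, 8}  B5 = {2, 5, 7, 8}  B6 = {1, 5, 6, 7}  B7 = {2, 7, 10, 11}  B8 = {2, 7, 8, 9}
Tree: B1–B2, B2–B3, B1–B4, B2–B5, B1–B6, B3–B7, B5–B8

A tree decomposition must satisfy three properties: every vertex lies in some bag; for every edge, both endpoints lie together in some bag; and for every vertex, the bags containing it form a connected subtree. Here bags containing vertex 8 are not connected in the tree, so the decomposition is invalid.

No — bags containing vertex 8 are not connected in the tree.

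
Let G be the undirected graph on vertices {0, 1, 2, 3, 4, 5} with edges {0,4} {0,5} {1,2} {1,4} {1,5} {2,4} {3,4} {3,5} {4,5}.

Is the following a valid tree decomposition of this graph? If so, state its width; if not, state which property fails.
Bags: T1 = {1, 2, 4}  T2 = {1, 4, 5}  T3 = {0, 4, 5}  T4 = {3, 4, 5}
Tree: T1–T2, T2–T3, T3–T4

Yes; width 2.

Every vertex of G appears in some bag (union = {0, 1, 2, 3, 4, 5}); every edge is covered by a bag; and for each vertex v the set of bags containing v is connected in the bag tree. The decomposition is therefore valid. The largest bag has 3 vertices, so the width is 2.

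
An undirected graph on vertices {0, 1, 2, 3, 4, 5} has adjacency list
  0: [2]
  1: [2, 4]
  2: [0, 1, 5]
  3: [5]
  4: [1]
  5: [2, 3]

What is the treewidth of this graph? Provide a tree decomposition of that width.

Every bag has size at most 2, so the width is 2 − 1 = 1 and tw(G) ≤ 1. G has an edge, so its treewidth is at least 1. Hence tw(G) = 1 exactly.

Treewidth 1.
One such decomposition:
Bags: B1 = {1, 2}  B2 = {1, 4}  B3 = {2, 5}  B4 = {0, 2}  B5 = {3, 5}
Tree: B1–B2, B1–B3, B1–B4, B3–B5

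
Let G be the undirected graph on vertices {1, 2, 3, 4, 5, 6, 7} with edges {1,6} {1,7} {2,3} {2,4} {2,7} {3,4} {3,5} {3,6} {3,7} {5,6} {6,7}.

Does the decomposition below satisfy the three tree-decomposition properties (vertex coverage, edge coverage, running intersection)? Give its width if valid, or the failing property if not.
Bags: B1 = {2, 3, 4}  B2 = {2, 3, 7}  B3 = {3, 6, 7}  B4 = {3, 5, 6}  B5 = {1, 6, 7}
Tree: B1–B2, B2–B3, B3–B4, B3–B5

Yes; width 2.

Every vertex of G appears in some bag (union = {1, 2, 3, 4, 5, 6, 7}); every edge is covered by a bag; and for each vertex v the set of bags containing v is connected in the bag tree. The decomposition is therefore valid. The largest bag has 3 vertices, so the width is 2.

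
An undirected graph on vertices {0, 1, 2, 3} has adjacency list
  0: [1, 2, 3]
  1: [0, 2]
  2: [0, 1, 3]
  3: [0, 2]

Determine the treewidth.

A width-2 tree decomposition is:
Bags: B1 = {0, 2, 3}  B2 = {0, 1, 2}
Tree: B1–B2
Each bag holds 3 vertices, so the decomposition has width 2, which upper-bounds the treewidth. Conversely, {0, 1, 2} is a clique of size 3, and the vertices of any clique must share a bag in every tree decomposition; so some bag has ≥ 3 vertices and tw(G) ≥ 2. Hence tw(G) = 2 exactly.

2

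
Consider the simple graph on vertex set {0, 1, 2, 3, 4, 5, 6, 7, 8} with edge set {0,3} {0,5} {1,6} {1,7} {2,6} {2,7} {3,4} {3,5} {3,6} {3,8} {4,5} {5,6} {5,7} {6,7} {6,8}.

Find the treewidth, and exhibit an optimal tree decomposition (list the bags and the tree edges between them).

Each bag holds 3 vertices, so the decomposition has width 2, which upper-bounds the treewidth. For the lower bound, the 3 vertices {0, 3, 5} are pairwise adjacent, and any tree decomposition puts a clique entirely inside one bag — forcing width ≥ 2. The upper and lower bounds meet at 2, so that is the treewidth.

Treewidth 2.
One such decomposition:
Bags: B1 = {5, 6, 7}  B2 = {3, 5, 6}  B3 = {3, 4, 5}  B4 = {3, 6, 8}  B5 = {1, 6, 7}  B6 = {0, 3, 5}  B7 = {2, 6, 7}
Tree: B1–B2, B2–B3, B2–B4, B1–B5, B2–B6, B1–B7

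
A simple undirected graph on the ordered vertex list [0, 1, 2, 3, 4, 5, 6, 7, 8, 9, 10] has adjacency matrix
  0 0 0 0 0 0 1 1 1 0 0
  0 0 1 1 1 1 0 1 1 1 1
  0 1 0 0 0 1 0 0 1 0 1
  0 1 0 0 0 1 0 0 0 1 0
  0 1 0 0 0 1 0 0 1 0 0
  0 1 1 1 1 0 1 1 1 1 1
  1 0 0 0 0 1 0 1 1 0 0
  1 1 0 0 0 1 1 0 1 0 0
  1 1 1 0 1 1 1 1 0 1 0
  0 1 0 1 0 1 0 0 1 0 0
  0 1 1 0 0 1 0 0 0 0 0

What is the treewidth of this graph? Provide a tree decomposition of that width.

Treewidth 3.
One such decomposition:
Bags: B1 = {1, 5, 7, 8}  B2 = {1, 2, 5, 8}  B3 = {1, 5, 8, 9}  B4 = {5, 6, 7, 8}  B5 = {1, 2, 5, 10}  B6 = {1, 4, 5, 8}  B7 = {1, 3, 5, 9}  B8 = {0, 6, 7, 8}
Tree: B1–B2, B2–B3, B1–B4, B2–B5, B1–B6, B3–B7, B4–B8

Every bag has size at most 4, so the width is 4 − 1 = 3 and tw(G) ≤ 3. On the other hand G contains the 4-clique {0, 6, 7, 8}. A clique must lie in a single bag of any decomposition, so no decomposition can have width below 3. Therefore the treewidth is 3.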